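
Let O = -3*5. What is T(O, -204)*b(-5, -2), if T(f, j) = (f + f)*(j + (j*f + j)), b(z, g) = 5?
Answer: -397800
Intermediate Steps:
O = -15
T(f, j) = 2*f*(2*j + f*j) (T(f, j) = (2*f)*(j + (f*j + j)) = (2*f)*(j + (j + f*j)) = (2*f)*(2*j + f*j) = 2*f*(2*j + f*j))
T(O, -204)*b(-5, -2) = (2*(-15)*(-204)*(2 - 15))*5 = (2*(-15)*(-204)*(-13))*5 = -79560*5 = -397800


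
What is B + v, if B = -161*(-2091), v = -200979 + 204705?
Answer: 340377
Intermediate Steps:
v = 3726
B = 336651
B + v = 336651 + 3726 = 340377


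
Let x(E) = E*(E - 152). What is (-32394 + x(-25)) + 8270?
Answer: -19699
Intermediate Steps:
x(E) = E*(-152 + E)
(-32394 + x(-25)) + 8270 = (-32394 - 25*(-152 - 25)) + 8270 = (-32394 - 25*(-177)) + 8270 = (-32394 + 4425) + 8270 = -27969 + 8270 = -19699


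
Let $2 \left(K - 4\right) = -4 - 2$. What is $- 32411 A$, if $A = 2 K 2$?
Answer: $-129644$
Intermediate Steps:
$K = 1$ ($K = 4 + \frac{-4 - 2}{2} = 4 + \frac{1}{2} \left(-6\right) = 4 - 3 = 1$)
$A = 4$ ($A = 2 \cdot 1 \cdot 2 = 2 \cdot 2 = 4$)
$- 32411 A = \left(-32411\right) 4 = -129644$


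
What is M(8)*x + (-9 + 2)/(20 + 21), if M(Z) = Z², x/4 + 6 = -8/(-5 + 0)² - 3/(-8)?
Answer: -1560143/1025 ≈ -1522.1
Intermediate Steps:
x = -1189/50 (x = -24 + 4*(-8/(-5 + 0)² - 3/(-8)) = -24 + 4*(-8/((-5)²) - 3*(-⅛)) = -24 + 4*(-8/25 + 3/8) = -24 + 4*(11/200) = -24 + 11/50 = -1189/50 ≈ -23.780)
M(8)*x + (-9 + 2)/(20 + 21) = 8²*(-1189/50) + (-9 + 2)/(20 + 21) = 64*(-1189/50) - 7/41 = -38048/25 - 7*1/41 = -38048/25 - 7/41 = -1560143/1025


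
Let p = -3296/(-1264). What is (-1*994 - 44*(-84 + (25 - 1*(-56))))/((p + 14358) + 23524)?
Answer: -34049/1496442 ≈ -0.022753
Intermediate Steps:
p = 206/79 (p = -3296*(-1/1264) = 206/79 ≈ 2.6076)
(-1*994 - 44*(-84 + (25 - 1*(-56))))/((p + 14358) + 23524) = (-1*994 - 44*(-84 + (25 - 1*(-56))))/((206/79 + 14358) + 23524) = (-994 - 44*(-84 + (25 + 56)))/(1134488/79 + 23524) = (-994 - 44*(-84 + 81))/(2992884/79) = (-994 - 44*(-3))*(79/2992884) = (-994 + 132)*(79/2992884) = -862*79/2992884 = -34049/1496442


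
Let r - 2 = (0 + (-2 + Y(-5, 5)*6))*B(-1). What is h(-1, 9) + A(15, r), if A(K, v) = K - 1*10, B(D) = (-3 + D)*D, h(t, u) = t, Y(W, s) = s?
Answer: 4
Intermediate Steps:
B(D) = D*(-3 + D)
r = 114 (r = 2 + (0 + (-2 + 5*6))*(-(-3 - 1)) = 2 + (0 + (-2 + 30))*(-1*(-4)) = 2 + (0 + 28)*4 = 2 + 28*4 = 2 + 112 = 114)
A(K, v) = -10 + K (A(K, v) = K - 10 = -10 + K)
h(-1, 9) + A(15, r) = -1 + (-10 + 15) = -1 + 5 = 4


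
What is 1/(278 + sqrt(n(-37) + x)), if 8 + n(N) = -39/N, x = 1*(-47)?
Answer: 5143/1430752 - I*sqrt(18463)/1430752 ≈ 0.0035946 - 9.497e-5*I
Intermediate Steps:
x = -47
n(N) = -8 - 39/N
1/(278 + sqrt(n(-37) + x)) = 1/(278 + sqrt((-8 - 39/(-37)) - 47)) = 1/(278 + sqrt((-8 - 39*(-1/37)) - 47)) = 1/(278 + sqrt((-8 + 39/37) - 47)) = 1/(278 + sqrt(-257/37 - 47)) = 1/(278 + sqrt(-1996/37)) = 1/(278 + 2*I*sqrt(18463)/37)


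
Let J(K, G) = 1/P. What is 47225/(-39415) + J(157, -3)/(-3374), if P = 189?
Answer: -6022952153/5026878738 ≈ -1.1981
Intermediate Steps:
J(K, G) = 1/189
47225/(-39415) + J(157, -3)/(-3374) = 47225/(-39415) + (1/189)/(-3374) = 47225*(-1/39415) + (1/189)*(-1/3374) = -9445/7883 - 1/637686 = -6022952153/5026878738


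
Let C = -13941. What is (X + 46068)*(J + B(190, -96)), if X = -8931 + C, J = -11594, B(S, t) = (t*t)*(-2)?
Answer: -696483096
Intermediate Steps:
B(S, t) = -2*t² (B(S, t) = t²*(-2) = -2*t²)
X = -22872 (X = -8931 - 13941 = -22872)
(X + 46068)*(J + B(190, -96)) = (-22872 + 46068)*(-11594 - 2*(-96)²) = 23196*(-11594 - 2*9216) = 23196*(-11594 - 18432) = 23196*(-30026) = -696483096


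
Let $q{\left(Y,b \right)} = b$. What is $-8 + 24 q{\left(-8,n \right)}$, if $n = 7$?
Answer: $160$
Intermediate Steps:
$-8 + 24 q{\left(-8,n \right)} = -8 + 24 \cdot 7 = -8 + 168 = 160$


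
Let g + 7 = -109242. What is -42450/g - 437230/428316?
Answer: -2113209005/3342363906 ≈ -0.63225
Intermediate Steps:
g = -109249 (g = -7 - 109242 = -109249)
-42450/g - 437230/428316 = -42450/(-109249) - 437230/428316 = -42450*(-1/109249) - 437230*1/428316 = 42450/109249 - 218615/214158 = -2113209005/3342363906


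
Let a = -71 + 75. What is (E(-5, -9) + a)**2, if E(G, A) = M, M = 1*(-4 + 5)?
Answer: 25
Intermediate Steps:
M = 1 (M = 1*1 = 1)
a = 4
E(G, A) = 1
(E(-5, -9) + a)**2 = (1 + 4)**2 = 5**2 = 25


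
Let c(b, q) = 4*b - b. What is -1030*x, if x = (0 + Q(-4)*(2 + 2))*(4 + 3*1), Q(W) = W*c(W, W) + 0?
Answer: -1384320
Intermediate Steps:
c(b, q) = 3*b
Q(W) = 3*W**2 (Q(W) = W*(3*W) + 0 = 3*W**2 + 0 = 3*W**2)
x = 1344 (x = (0 + (3*(-4)**2)*(2 + 2))*(4 + 3*1) = (0 + (3*16)*4)*(4 + 3) = (0 + 48*4)*7 = (0 + 192)*7 = 192*7 = 1344)
-1030*x = -1030*1344 = -1384320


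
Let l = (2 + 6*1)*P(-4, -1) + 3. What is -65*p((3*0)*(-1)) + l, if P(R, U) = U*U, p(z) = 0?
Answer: 11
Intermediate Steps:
P(R, U) = U**2
l = 11 (l = (2 + 6*1)*(-1)**2 + 3 = (2 + 6)*1 + 3 = 8*1 + 3 = 8 + 3 = 11)
-65*p((3*0)*(-1)) + l = -65*0 + 11 = 0 + 11 = 11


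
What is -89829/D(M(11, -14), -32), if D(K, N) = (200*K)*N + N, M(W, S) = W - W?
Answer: 89829/32 ≈ 2807.2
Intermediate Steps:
M(W, S) = 0
D(K, N) = N + 200*K*N (D(K, N) = 200*K*N + N = N + 200*K*N)
-89829/D(M(11, -14), -32) = -89829*(-1/(32*(1 + 200*0))) = -89829*(-1/(32*(1 + 0))) = -89829/((-32*1)) = -89829/(-32) = -89829*(-1/32) = 89829/32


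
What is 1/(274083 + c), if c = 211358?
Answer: 1/485441 ≈ 2.0600e-6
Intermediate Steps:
1/(274083 + c) = 1/(274083 + 211358) = 1/485441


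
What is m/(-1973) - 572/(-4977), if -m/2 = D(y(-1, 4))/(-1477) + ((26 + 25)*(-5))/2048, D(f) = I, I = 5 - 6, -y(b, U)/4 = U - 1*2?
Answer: 243573992227/2121666591744 ≈ 0.11480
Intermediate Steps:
y(b, U) = 8 - 4*U (y(b, U) = -4*(U - 1*2) = -4*(U - 2) = -4*(-2 + U) = 8 - 4*U)
I = -1
D(f) = -1
m = 374587/1512448 (m = -2*(-1/(-1477) + ((26 + 25)*(-5))/2048) = -2*(-1*(-1/1477) + (51*(-5))*(1/2048)) = -2*(1/1477 - 255*1/2048) = -2*(1/1477 - 255/2048) = -2*(-374587/3024896) = 374587/1512448 ≈ 0.24767)
m/(-1973) - 572/(-4977) = (374587/1512448)/(-1973) - 572/(-4977) = (374587/1512448)*(-1/1973) - 572*(-1/4977) = -374587/2984059904 + 572/4977 = 243573992227/2121666591744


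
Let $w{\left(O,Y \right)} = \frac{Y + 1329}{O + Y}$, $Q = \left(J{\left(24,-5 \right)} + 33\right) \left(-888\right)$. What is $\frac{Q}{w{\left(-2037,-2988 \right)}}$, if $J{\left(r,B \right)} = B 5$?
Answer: $- \frac{11899200}{553} \approx -21518.0$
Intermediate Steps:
$J{\left(r,B \right)} = 5 B$
$Q = -7104$ ($Q = \left(5 \left(-5\right) + 33\right) \left(-888\right) = \left(-25 + 33\right) \left(-888\right) = 8 \left(-888\right) = -7104$)
$w{\left(O,Y \right)} = \frac{1329 + Y}{O + Y}$
$\frac{Q}{w{\left(-2037,-2988 \right)}} = - \frac{7104}{\frac{1}{-2037 - 2988} \left(1329 - 2988\right)} = - \frac{7104}{\frac{1}{-5025} \left(-1659\right)} = - \frac{7104}{\left(- \frac{1}{5025}\right) \left(-1659\right)} = - \frac{7104}{\frac{553}{1675}} = \left(-7104\right) \frac{1675}{553} = - \frac{11899200}{553}$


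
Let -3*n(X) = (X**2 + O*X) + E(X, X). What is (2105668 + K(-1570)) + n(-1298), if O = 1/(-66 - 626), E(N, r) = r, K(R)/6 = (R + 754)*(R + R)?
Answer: 5853606793/346 ≈ 1.6918e+7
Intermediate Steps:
K(R) = 12*R*(754 + R) (K(R) = 6*((R + 754)*(R + R)) = 6*((754 + R)*(2*R)) = 6*(2*R*(754 + R)) = 12*R*(754 + R))
O = -1/692 (O = 1/(-692) = -1/692 ≈ -0.0014451)
n(X) = -691*X/2076 - X**2/3 (n(X) = -((X**2 - X/692) + X)/3 = -(X**2 + 691*X/692)/3 = -691*X/2076 - X**2/3)
(2105668 + K(-1570)) + n(-1298) = (2105668 + 12*(-1570)*(754 - 1570)) + (1/2076)*(-1298)*(-691 - 692*(-1298)) = (2105668 + 12*(-1570)*(-816)) + (1/2076)*(-1298)*(-691 + 898216) = (2105668 + 15373440) + (1/2076)*(-1298)*897525 = 17479108 - 194164575/346 = 5853606793/346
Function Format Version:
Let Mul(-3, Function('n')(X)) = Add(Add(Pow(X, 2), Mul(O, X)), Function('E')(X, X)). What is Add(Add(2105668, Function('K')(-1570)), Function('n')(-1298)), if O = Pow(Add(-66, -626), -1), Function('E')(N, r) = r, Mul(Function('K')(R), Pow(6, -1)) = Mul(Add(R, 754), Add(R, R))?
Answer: Rational(5853606793, 346) ≈ 1.6918e+7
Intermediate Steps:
Function('K')(R) = Mul(12, R, Add(754, R)) (Function('K')(R) = Mul(6, Mul(Add(R, 754), Add(R, R))) = Mul(6, Mul(Add(754, R), Mul(2, R))) = Mul(6, Mul(2, R, Add(754, R))) = Mul(12, R, Add(754, R)))
O = Rational(-1, 692) (O = Pow(-692, -1) = Rational(-1, 692) ≈ -0.0014451)
Function('n')(X) = Add(Mul(Rational(-691, 2076), X), Mul(Rational(-1, 3), Pow(X, 2))) (Function('n')(X) = Mul(Rational(-1, 3), Add(Add(Pow(X, 2), Mul(Rational(-1, 692), X)), X)) = Mul(Rational(-1, 3), Add(Pow(X, 2), Mul(Rational(691, 692), X))) = Add(Mul(Rational(-691, 2076), X), Mul(Rational(-1, 3), Pow(X, 2))))
Add(Add(2105668, Function('K')(-1570)), Function('n')(-1298)) = Add(Add(2105668, Mul(12, -1570, Add(754, -1570))), Mul(Rational(1, 2076), -1298, Add(-691, Mul(-692, -1298)))) = Add(Add(2105668, Mul(12, -1570, -816)), Mul(Rational(1, 2076), -1298, Add(-691, 898216))) = Add(Add(2105668, 15373440), Mul(Rational(1, 2076), -1298, 897525)) = Add(17479108, Rational(-194164575, 346)) = Rational(5853606793, 346)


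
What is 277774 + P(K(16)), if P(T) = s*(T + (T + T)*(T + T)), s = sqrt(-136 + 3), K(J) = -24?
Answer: 277774 + 2280*I*sqrt(133) ≈ 2.7777e+5 + 26294.0*I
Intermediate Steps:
s = I*sqrt(133) (s = sqrt(-133) = I*sqrt(133) ≈ 11.533*I)
P(T) = I*sqrt(133)*(T + 4*T**2) (P(T) = (I*sqrt(133))*(T + (T + T)*(T + T)) = (I*sqrt(133))*(T + (2*T)*(2*T)) = (I*sqrt(133))*(T + 4*T**2) = I*sqrt(133)*(T + 4*T**2))
277774 + P(K(16)) = 277774 + I*(-24)*sqrt(133)*(1 + 4*(-24)) = 277774 + I*(-24)*sqrt(133)*(1 - 96) = 277774 + I*(-24)*sqrt(133)*(-95) = 277774 + 2280*I*sqrt(133)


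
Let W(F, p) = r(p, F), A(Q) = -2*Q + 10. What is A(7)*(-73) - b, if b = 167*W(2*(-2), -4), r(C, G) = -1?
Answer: 459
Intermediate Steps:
A(Q) = 10 - 2*Q
W(F, p) = -1
b = -167 (b = 167*(-1) = -167)
A(7)*(-73) - b = (10 - 2*7)*(-73) - 1*(-167) = (10 - 14)*(-73) + 167 = -4*(-73) + 167 = 292 + 167 = 459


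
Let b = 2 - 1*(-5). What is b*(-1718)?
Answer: -12026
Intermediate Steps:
b = 7 (b = 2 + 5 = 7)
b*(-1718) = 7*(-1718) = -12026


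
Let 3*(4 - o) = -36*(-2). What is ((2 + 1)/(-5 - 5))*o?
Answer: 6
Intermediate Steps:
o = -20 (o = 4 - (-12)*(-2) = 4 - 1/3*72 = 4 - 24 = -20)
((2 + 1)/(-5 - 5))*o = ((2 + 1)/(-5 - 5))*(-20) = (3/(-10))*(-20) = (3*(-1/10))*(-20) = -3/10*(-20) = 6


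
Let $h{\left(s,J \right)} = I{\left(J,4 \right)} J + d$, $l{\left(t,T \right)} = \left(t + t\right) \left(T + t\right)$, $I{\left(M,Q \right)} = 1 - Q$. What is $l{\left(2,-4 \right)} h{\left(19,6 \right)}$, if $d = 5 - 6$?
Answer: $152$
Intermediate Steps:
$d = -1$ ($d = 5 - 6 = -1$)
$l{\left(t,T \right)} = 2 t \left(T + t\right)$
$h{\left(s,J \right)} = -1 - 3 J$ ($h{\left(s,J \right)} = \left(1 - 4\right) J - 1 = - 3 J - 1 = -1 - 3 J$)
$l{\left(2,-4 \right)} h{\left(19,6 \right)} = 2 \cdot 2 \left(-4 + 2\right) \left(-1 - 18\right) = 2 \cdot 2 \left(-2\right) \left(-1 - 18\right) = \left(-8\right) \left(-19\right) = 152$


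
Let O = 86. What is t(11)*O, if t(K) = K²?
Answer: 10406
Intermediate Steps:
t(11)*O = 11²*86 = 121*86 = 10406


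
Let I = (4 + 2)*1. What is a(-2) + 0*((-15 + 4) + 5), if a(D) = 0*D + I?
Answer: 6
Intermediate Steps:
I = 6 (I = 6*1 = 6)
a(D) = 6 (a(D) = 0*D + 6 = 0 + 6 = 6)
a(-2) + 0*((-15 + 4) + 5) = 6 + 0*((-15 + 4) + 5) = 6 + 0*(-11 + 5) = 6 + 0*(-6) = 6 + 0 = 6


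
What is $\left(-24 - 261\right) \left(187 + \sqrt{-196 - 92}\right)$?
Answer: $-53295 - 3420 i \sqrt{2} \approx -53295.0 - 4836.6 i$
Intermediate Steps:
$\left(-24 - 261\right) \left(187 + \sqrt{-196 - 92}\right) = - 285 \left(187 + \sqrt{-288}\right) = - 285 \left(187 + 12 i \sqrt{2}\right) = -53295 - 3420 i \sqrt{2}$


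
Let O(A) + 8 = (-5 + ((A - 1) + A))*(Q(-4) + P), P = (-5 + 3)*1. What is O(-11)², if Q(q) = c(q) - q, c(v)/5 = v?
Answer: 246016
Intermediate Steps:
c(v) = 5*v
P = -2 (P = -2*1 = -2)
Q(q) = 4*q (Q(q) = 5*q - q = 4*q)
O(A) = 100 - 36*A (O(A) = -8 + (-5 + ((A - 1) + A))*(4*(-4) - 2) = -8 + (-5 + ((-1 + A) + A))*(-16 - 2) = -8 + (-5 + (-1 + 2*A))*(-18) = -8 + (-6 + 2*A)*(-18) = -8 + (108 - 36*A) = 100 - 36*A)
O(-11)² = (100 - 36*(-11))² = (100 + 396)² = 496² = 246016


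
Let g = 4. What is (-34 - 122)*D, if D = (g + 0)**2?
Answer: -2496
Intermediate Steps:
D = 16 (D = (4 + 0)**2 = 4**2 = 16)
(-34 - 122)*D = (-34 - 122)*16 = -156*16 = -2496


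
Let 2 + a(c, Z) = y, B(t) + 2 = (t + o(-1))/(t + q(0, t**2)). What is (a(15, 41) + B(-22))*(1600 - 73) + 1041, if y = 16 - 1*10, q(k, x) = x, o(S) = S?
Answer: 618923/154 ≈ 4019.0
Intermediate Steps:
y = 6 (y = 16 - 10 = 6)
B(t) = -2 + (-1 + t)/(t + t**2) (B(t) = -2 + (t - 1)/(t + t**2) = -2 + (-1 + t)/(t + t**2))
a(c, Z) = 4 (a(c, Z) = -2 + 6 = 4)
(a(15, 41) + B(-22))*(1600 - 73) + 1041 = (4 + (-1 - 1*(-22) - 2*(-22)**2)/((-22)*(1 - 22)))*(1600 - 73) + 1041 = (4 - 1/22*(-1 + 22 - 2*484)/(-21))*1527 + 1041 = (4 - 1/22*(-1/21)*(-1 + 22 - 968))*1527 + 1041 = (4 - 1/22*(-1/21)*(-947))*1527 + 1041 = (4 - 947/462)*1527 + 1041 = (901/462)*1527 + 1041 = 458609/154 + 1041 = 618923/154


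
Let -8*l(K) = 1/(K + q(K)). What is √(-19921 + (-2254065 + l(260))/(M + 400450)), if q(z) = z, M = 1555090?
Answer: I*√206004334498402795901/101688080 ≈ 141.15*I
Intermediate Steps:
l(K) = -1/(16*K) (l(K) = -1/(8*(K + K)) = -1/(2*K)/8 = -1/(16*K))
√(-19921 + (-2254065 + l(260))/(M + 400450)) = √(-19921 + (-2254065 - 1/16/260)/(1555090 + 400450)) = √(-19921 + (-2254065 - 1/16*1/260)/1955540) = √(-19921 + (-2254065 - 1/4160)*(1/1955540)) = √(-19921 - 9376910401/4160*1/1955540) = √(-19921 - 9376910401/8135046400) = √(-162067636244801/8135046400) = I*√206004334498402795901/101688080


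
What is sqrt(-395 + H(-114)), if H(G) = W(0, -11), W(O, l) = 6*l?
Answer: I*sqrt(461) ≈ 21.471*I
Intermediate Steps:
H(G) = -66 (H(G) = 6*(-11) = -66)
sqrt(-395 + H(-114)) = sqrt(-395 - 66) = sqrt(-461) = I*sqrt(461)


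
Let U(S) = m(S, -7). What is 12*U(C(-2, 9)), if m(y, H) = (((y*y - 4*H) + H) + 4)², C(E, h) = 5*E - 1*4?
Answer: 586092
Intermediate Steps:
C(E, h) = -4 + 5*E (C(E, h) = 5*E - 4 = -4 + 5*E)
m(y, H) = (4 + y² - 3*H)² (m(y, H) = (((y² - 4*H) + H) + 4)² = ((y² - 3*H) + 4)² = (4 + y² - 3*H)²)
U(S) = (25 + S²)² (U(S) = (4 + S² - 3*(-7))² = (4 + S² + 21)² = (25 + S²)²)
12*U(C(-2, 9)) = 12*(25 + (-4 + 5*(-2))²)² = 12*(25 + (-4 - 10)²)² = 12*(25 + (-14)²)² = 12*(25 + 196)² = 12*221² = 12*48841 = 586092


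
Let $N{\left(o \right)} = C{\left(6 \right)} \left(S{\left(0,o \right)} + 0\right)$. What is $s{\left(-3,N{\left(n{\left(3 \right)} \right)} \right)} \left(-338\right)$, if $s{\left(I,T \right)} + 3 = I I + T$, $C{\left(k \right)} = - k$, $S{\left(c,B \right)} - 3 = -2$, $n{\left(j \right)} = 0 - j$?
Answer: $0$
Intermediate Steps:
$n{\left(j \right)} = - j$
$S{\left(c,B \right)} = 1$ ($S{\left(c,B \right)} = 3 - 2 = 1$)
$N{\left(o \right)} = -6$ ($N{\left(o \right)} = \left(-1\right) 6 \left(1 + 0\right) = \left(-6\right) 1 = -6$)
$s{\left(I,T \right)} = -3 + T + I^{2}$ ($s{\left(I,T \right)} = -3 + \left(I I + T\right) = -3 + \left(I^{2} + T\right) = -3 + \left(T + I^{2}\right) = -3 + T + I^{2}$)
$s{\left(-3,N{\left(n{\left(3 \right)} \right)} \right)} \left(-338\right) = \left(-3 - 6 + \left(-3\right)^{2}\right) \left(-338\right) = \left(-3 - 6 + 9\right) \left(-338\right) = 0 \left(-338\right) = 0$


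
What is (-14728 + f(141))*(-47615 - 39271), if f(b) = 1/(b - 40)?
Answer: 129245270922/101 ≈ 1.2797e+9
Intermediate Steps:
f(b) = 1/(-40 + b)
(-14728 + f(141))*(-47615 - 39271) = (-14728 + 1/(-40 + 141))*(-47615 - 39271) = (-14728 + 1/101)*(-86886) = -1487527/101*(-86886) = 129245270922/101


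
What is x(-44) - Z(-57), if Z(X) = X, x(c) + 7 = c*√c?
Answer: 50 - 88*I*√11 ≈ 50.0 - 291.86*I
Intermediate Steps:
x(c) = -7 + c^(3/2) (x(c) = -7 + c*√c = -7 + c^(3/2))
x(-44) - Z(-57) = (-7 + (-44)^(3/2)) - 1*(-57) = (-7 - 88*I*√11) + 57 = 50 - 88*I*√11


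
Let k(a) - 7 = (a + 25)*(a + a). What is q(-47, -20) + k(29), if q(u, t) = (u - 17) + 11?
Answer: 3086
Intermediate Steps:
q(u, t) = -6 + u (q(u, t) = (-17 + u) + 11 = -6 + u)
k(a) = 7 + 2*a*(25 + a) (k(a) = 7 + (a + 25)*(a + a) = 7 + (25 + a)*(2*a) = 7 + 2*a*(25 + a))
q(-47, -20) + k(29) = (-6 - 47) + (7 + 2*29**2 + 50*29) = -53 + (7 + 2*841 + 1450) = -53 + (7 + 1682 + 1450) = -53 + 3139 = 3086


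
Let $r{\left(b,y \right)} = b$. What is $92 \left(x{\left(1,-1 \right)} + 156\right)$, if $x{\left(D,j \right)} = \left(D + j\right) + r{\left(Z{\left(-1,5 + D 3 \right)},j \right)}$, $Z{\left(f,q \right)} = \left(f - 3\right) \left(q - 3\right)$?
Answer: $12512$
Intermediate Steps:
$Z{\left(f,q \right)} = \left(-3 + f\right) \left(-3 + q\right)$
$x{\left(D,j \right)} = -8 + j - 11 D$ ($x{\left(D,j \right)} = \left(D + j\right) - \left(-7 + 3 \left(5 + D 3\right) + D 3\right) = \left(D + j\right) + \left(9 + 3 - 3 \left(5 + 3 D\right) - \left(5 + 3 D\right)\right) = \left(D + j\right) + \left(9 + 3 - \left(15 + 9 D\right) - \left(5 + 3 D\right)\right) = \left(D + j\right) - \left(8 + 12 D\right) = -8 + j - 11 D$)
$92 \left(x{\left(1,-1 \right)} + 156\right) = 92 \left(\left(-8 - 1 - 11\right) + 156\right) = 92 \left(-20 + 156\right) = 92 \cdot 136 = 12512$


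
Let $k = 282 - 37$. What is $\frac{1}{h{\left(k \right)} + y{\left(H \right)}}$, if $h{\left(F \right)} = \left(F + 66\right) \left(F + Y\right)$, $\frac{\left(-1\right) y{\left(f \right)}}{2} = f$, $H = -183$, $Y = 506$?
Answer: $\frac{1}{233927} \approx 4.2748 \cdot 10^{-6}$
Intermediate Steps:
$k = 245$ ($k = 282 - 37 = 245$)
$y{\left(f \right)} = - 2 f$
$h{\left(F \right)} = \left(66 + F\right) \left(506 + F\right)$ ($h{\left(F \right)} = \left(F + 66\right) \left(F + 506\right) = \left(66 + F\right) \left(506 + F\right)$)
$\frac{1}{h{\left(k \right)} + y{\left(H \right)}} = \frac{1}{\left(33396 + 245^{2} + 572 \cdot 245\right) - -366} = \frac{1}{\left(33396 + 60025 + 140140\right) + 366} = \frac{1}{233561 + 366} = \frac{1}{233927}$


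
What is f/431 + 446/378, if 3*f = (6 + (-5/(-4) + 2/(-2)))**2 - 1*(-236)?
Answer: 1815071/1303344 ≈ 1.3926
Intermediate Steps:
f = 1467/16 (f = ((6 + (-5/(-4) + 2/(-2)))**2 - 1*(-236))/3 = ((6 + (-5*(-1/4) + 2*(-1/2)))**2 + 236)/3 = ((6 + (5/4 - 1))**2 + 236)/3 = ((6 + 1/4)**2 + 236)/3 = ((25/4)**2 + 236)/3 = (625/16 + 236)/3 = (1/3)*(4401/16) = 1467/16 ≈ 91.688)
f/431 + 446/378 = (1467/16)/431 + 446/378 = (1467/16)*(1/431) + 446*(1/378) = 1467/6896 + 223/189 = 1815071/1303344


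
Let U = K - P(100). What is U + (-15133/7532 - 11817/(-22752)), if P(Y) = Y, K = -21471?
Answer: -102689883581/4760224 ≈ -21573.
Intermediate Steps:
U = -21571 (U = -21471 - 1*100 = -21471 - 100 = -21571)
U + (-15133/7532 - 11817/(-22752)) = -21571 + (-15133/7532 - 11817/(-22752)) = -21571 + (-15133*1/7532 - 11817*(-1/22752)) = -21571 + (-15133/7532 + 1313/2528) = -21571 - 7091677/4760224 = -102689883581/4760224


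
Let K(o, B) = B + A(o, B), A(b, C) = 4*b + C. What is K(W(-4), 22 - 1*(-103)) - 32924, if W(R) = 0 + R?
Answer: -32690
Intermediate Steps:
A(b, C) = C + 4*b
W(R) = R
K(o, B) = 2*B + 4*o (K(o, B) = B + (B + 4*o) = 2*B + 4*o)
K(W(-4), 22 - 1*(-103)) - 32924 = (2*(22 - 1*(-103)) + 4*(-4)) - 32924 = (2*(22 + 103) - 16) - 32924 = (2*125 - 16) - 32924 = (250 - 16) - 32924 = 234 - 32924 = -32690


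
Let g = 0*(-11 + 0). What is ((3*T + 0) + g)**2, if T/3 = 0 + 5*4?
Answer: 32400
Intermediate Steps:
T = 60 (T = 3*(0 + 5*4) = 3*(0 + 20) = 3*20 = 60)
g = 0 (g = 0*(-11) = 0)
((3*T + 0) + g)**2 = ((3*60 + 0) + 0)**2 = ((180 + 0) + 0)**2 = (180 + 0)**2 = 180**2 = 32400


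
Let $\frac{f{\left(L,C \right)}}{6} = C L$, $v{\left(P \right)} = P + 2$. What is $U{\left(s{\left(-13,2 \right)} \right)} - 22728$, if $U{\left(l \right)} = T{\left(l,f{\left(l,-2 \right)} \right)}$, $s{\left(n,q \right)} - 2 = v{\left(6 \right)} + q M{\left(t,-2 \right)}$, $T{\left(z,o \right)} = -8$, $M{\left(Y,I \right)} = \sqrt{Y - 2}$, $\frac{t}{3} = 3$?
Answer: $-22736$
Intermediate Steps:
$t = 9$ ($t = 3 \cdot 3 = 9$)
$v{\left(P \right)} = 2 + P$
$M{\left(Y,I \right)} = \sqrt{-2 + Y}$
$f{\left(L,C \right)} = 6 C L$
$s{\left(n,q \right)} = 10 + q \sqrt{7}$ ($s{\left(n,q \right)} = 2 + \left(\left(2 + 6\right) + q \sqrt{-2 + 9}\right) = 2 + \left(8 + q \sqrt{7}\right) = 10 + q \sqrt{7}$)
$U{\left(l \right)} = -8$
$U{\left(s{\left(-13,2 \right)} \right)} - 22728 = -8 - 22728 = -22736$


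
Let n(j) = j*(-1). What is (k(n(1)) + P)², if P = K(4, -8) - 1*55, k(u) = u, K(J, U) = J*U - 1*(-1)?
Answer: 7569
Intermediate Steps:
K(J, U) = 1 + J*U (K(J, U) = J*U + 1 = 1 + J*U)
n(j) = -j
P = -86 (P = (1 + 4*(-8)) - 1*55 = (1 - 32) - 55 = -31 - 55 = -86)
(k(n(1)) + P)² = (-1*1 - 86)² = (-1 - 86)² = (-87)² = 7569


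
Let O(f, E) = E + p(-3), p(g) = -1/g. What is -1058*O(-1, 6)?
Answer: -20102/3 ≈ -6700.7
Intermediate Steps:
O(f, E) = ⅓ + E (O(f, E) = E - 1/(-3) = E - 1*(-⅓) = E + ⅓ = ⅓ + E)
-1058*O(-1, 6) = -1058*(⅓ + 6) = -1058*19/3 = -20102/3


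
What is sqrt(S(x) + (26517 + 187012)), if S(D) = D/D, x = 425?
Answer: sqrt(213530) ≈ 462.09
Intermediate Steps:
S(D) = 1
sqrt(S(x) + (26517 + 187012)) = sqrt(1 + (26517 + 187012)) = sqrt(1 + 213529) = sqrt(213530)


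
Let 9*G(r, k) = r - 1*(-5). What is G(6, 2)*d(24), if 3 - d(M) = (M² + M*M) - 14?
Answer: -12485/9 ≈ -1387.2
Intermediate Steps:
d(M) = 17 - 2*M² (d(M) = 3 - ((M² + M*M) - 14) = 3 - ((M² + M²) - 14) = 3 - (2*M² - 14) = 3 - (-14 + 2*M²) = 3 + (14 - 2*M²) = 17 - 2*M²)
G(r, k) = 5/9 + r/9 (G(r, k) = (r - 1*(-5))/9 = (r + 5)/9 = (5 + r)/9 = 5/9 + r/9)
G(6, 2)*d(24) = (5/9 + (⅑)*6)*(17 - 2*24²) = (5/9 + ⅔)*(17 - 2*576) = 11*(17 - 1152)/9 = (11/9)*(-1135) = -12485/9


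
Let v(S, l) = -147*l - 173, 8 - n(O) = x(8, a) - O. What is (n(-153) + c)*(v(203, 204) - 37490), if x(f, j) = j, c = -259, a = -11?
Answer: 26586843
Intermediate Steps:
n(O) = 19 + O (n(O) = 8 - (-11 - O) = 8 + (11 + O) = 19 + O)
v(S, l) = -173 - 147*l
(n(-153) + c)*(v(203, 204) - 37490) = ((19 - 153) - 259)*((-173 - 147*204) - 37490) = (-134 - 259)*((-173 - 29988) - 37490) = -393*(-30161 - 37490) = -393*(-67651) = 26586843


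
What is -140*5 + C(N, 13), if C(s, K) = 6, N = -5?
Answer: -694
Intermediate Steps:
-140*5 + C(N, 13) = -140*5 + 6 = -700 + 6 = -694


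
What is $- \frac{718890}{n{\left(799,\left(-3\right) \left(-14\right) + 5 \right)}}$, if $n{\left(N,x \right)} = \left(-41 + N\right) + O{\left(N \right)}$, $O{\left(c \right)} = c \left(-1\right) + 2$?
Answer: $\frac{239630}{13} \approx 18433.0$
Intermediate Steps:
$O{\left(c \right)} = 2 - c$ ($O{\left(c \right)} = - c + 2 = 2 - c$)
$n{\left(N,x \right)} = -39$ ($n{\left(N,x \right)} = \left(-41 + N\right) - \left(-2 + N\right) = -39$)
$- \frac{718890}{n{\left(799,\left(-3\right) \left(-14\right) + 5 \right)}} = - \frac{718890}{-39} = \left(-718890\right) \left(- \frac{1}{39}\right) = \frac{239630}{13}$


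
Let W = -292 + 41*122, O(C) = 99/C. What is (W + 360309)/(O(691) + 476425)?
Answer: 252228129/329209774 ≈ 0.76616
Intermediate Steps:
W = 4710 (W = -292 + 5002 = 4710)
(W + 360309)/(O(691) + 476425) = (4710 + 360309)/(99/691 + 476425) = 365019/(99*(1/691) + 476425) = 365019/(99/691 + 476425) = 365019/(329209774/691) = 365019*(691/329209774) = 252228129/329209774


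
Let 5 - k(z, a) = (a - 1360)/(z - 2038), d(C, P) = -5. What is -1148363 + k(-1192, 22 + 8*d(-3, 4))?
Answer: -1854598859/1615 ≈ -1.1484e+6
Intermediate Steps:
k(z, a) = 5 - (-1360 + a)/(-2038 + z) (k(z, a) = 5 - (a - 1360)/(z - 2038) = 5 - (-1360 + a)/(-2038 + z))
-1148363 + k(-1192, 22 + 8*d(-3, 4)) = -1148363 + (-8830 - (22 + 8*(-5)) + 5*(-1192))/(-2038 - 1192) = -1148363 + (-8830 - (22 - 40) - 5960)/(-3230) = -1148363 - (-8830 - 1*(-18) - 5960)/3230 = -1148363 - (-8830 + 18 - 5960)/3230 = -1148363 - 1/3230*(-14772) = -1148363 + 7386/1615 = -1854598859/1615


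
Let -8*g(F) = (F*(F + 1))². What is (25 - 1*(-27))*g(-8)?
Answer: -20384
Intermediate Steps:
g(F) = -F²*(1 + F)²/8 (g(F) = -F²*(F + 1)²/8 = -F²*(1 + F)²/8)
(25 - 1*(-27))*g(-8) = (25 - 1*(-27))*(-⅛*(-8)²*(1 - 8)²) = (25 + 27)*(-⅛*64*(-7)²) = 52*(-⅛*64*49) = 52*(-392) = -20384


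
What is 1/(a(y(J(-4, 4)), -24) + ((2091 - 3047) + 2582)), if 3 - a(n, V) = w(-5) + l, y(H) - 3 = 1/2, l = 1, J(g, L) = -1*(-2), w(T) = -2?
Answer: 1/1630 ≈ 0.00061350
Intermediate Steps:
J(g, L) = 2
y(H) = 7/2 (y(H) = 3 + 1/2 = 7/2)
a(n, V) = 4 (a(n, V) = 3 - (-2 + 1) = 3 - 1*(-1) = 3 + 1 = 4)
1/(a(y(J(-4, 4)), -24) + ((2091 - 3047) + 2582)) = 1/(4 + ((2091 - 3047) + 2582)) = 1/(4 + (-956 + 2582)) = 1/(4 + 1626) = 1/1630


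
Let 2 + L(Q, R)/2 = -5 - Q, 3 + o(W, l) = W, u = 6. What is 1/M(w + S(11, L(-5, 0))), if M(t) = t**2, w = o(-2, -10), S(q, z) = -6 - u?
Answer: 1/289 ≈ 0.0034602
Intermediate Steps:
o(W, l) = -3 + W
L(Q, R) = -14 - 2*Q (L(Q, R) = -4 + 2*(-5 - Q) = -4 + (-10 - 2*Q) = -14 - 2*Q)
S(q, z) = -12 (S(q, z) = -6 - 1*6 = -6 - 6 = -12)
w = -5 (w = -3 - 2 = -5)
1/M(w + S(11, L(-5, 0))) = 1/((-5 - 12)**2) = 1/((-17)**2) = 1/289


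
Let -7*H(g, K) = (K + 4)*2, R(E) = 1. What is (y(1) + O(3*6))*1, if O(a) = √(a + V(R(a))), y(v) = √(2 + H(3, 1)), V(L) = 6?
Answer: 2*√6 + 2*√7/7 ≈ 5.6549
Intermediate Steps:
H(g, K) = -8/7 - 2*K/7 (H(g, K) = -(K + 4)*2/7 = -(4 + K)*2/7 = -(8 + 2*K)/7 = -8/7 - 2*K/7)
y(v) = 2*√7/7 (y(v) = √(2 + (-8/7 - 2/7*1)) = √(2 + (-8/7 - 2/7)) = √(2 - 10/7) = √(4/7) = 2*√7/7)
O(a) = √(6 + a) (O(a) = √(a + 6) = √(6 + a))
(y(1) + O(3*6))*1 = (2*√7/7 + √(6 + 3*6))*1 = (2*√7/7 + √(6 + 18))*1 = (2*√7/7 + √24)*1 = (2*√7/7 + 2*√6)*1 = (2*√6 + 2*√7/7)*1 = 2*√6 + 2*√7/7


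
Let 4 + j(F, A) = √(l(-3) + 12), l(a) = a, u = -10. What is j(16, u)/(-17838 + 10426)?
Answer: 1/7412 ≈ 0.00013492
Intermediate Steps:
j(F, A) = -1 (j(F, A) = -4 + √(-3 + 12) = -4 + √9 = -4 + 3 = -1)
j(16, u)/(-17838 + 10426) = -1/(-17838 + 10426) = -1/(-7412) = -1*(-1/7412) = 1/7412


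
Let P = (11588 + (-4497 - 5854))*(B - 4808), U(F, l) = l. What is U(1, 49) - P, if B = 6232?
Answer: -1761439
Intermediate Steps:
P = 1761488 (P = (11588 + (-4497 - 5854))*(6232 - 4808) = (11588 - 10351)*1424 = 1237*1424 = 1761488)
U(1, 49) - P = 49 - 1*1761488 = 49 - 1761488 = -1761439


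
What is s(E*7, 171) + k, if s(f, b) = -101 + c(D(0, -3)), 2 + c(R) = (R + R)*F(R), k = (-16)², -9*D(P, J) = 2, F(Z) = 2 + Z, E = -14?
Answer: 12329/81 ≈ 152.21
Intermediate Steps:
D(P, J) = -2/9 (D(P, J) = -⅑*2 = -2/9)
k = 256
c(R) = -2 + 2*R*(2 + R) (c(R) = -2 + (R + R)*(2 + R) = -2 + (2*R)*(2 + R) = -2 + 2*R*(2 + R))
s(f, b) = -8407/81 (s(f, b) = -101 + (-2 + 2*(-2/9)*(2 - 2/9)) = -101 + (-2 + 2*(-2/9)*(16/9)) = -101 + (-2 - 64/81) = -101 - 226/81 = -8407/81)
s(E*7, 171) + k = -8407/81 + 256 = 12329/81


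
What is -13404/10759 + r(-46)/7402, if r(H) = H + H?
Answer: -50103118/39819059 ≈ -1.2583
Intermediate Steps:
r(H) = 2*H
-13404/10759 + r(-46)/7402 = -13404/10759 + (2*(-46))/7402 = -13404*1/10759 - 92*1/7402 = -13404/10759 - 46/3701 = -50103118/39819059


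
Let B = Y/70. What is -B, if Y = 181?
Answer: -181/70 ≈ -2.5857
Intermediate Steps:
B = 181/70 ≈ 2.5857
-B = -1*181/70 = -181/70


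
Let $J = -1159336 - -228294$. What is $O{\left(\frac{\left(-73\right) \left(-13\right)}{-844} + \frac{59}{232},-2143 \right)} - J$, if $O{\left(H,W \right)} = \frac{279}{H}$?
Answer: $\frac{39642214298}{42593} \approx 9.3072 \cdot 10^{5}$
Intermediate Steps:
$J = -931042$ ($J = -1159336 + 228294 = -931042$)
$O{\left(\frac{\left(-73\right) \left(-13\right)}{-844} + \frac{59}{232},-2143 \right)} - J = \frac{279}{\frac{\left(-73\right) \left(-13\right)}{-844} + \frac{59}{232}} - -931042 = \frac{279}{949 \left(- \frac{1}{844}\right) + 59 \cdot \frac{1}{232}} + 931042 = \frac{279}{- \frac{949}{844} + \frac{59}{232}} + 931042 = \frac{279}{- \frac{42593}{48952}} + 931042 = 279 \left(- \frac{48952}{42593}\right) + 931042 = - \frac{13657608}{42593} + 931042 = \frac{39642214298}{42593}$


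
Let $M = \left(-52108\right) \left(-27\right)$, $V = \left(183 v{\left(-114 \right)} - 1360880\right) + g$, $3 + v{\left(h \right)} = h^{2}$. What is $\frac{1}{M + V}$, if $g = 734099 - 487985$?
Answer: $\frac{1}{2669869} \approx 3.7455 \cdot 10^{-7}$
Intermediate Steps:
$v{\left(h \right)} = -3 + h^{2}$
$g = 246114$
$V = 1262953$ ($V = \left(183 \left(-3 + \left(-114\right)^{2}\right) - 1360880\right) + 246114 = \left(183 \left(-3 + 12996\right) - 1360880\right) + 246114 = \left(183 \cdot 12993 - 1360880\right) + 246114 = \left(2377719 - 1360880\right) + 246114 = 1016839 + 246114 = 1262953$)
$M = 1406916$
$\frac{1}{M + V} = \frac{1}{1406916 + 1262953} = \frac{1}{2669869}$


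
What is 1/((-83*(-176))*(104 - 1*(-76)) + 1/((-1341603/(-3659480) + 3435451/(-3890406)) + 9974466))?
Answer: 71002549038839716709/186696942544693823134787400 ≈ 3.8031e-7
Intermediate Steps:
1/((-83*(-176))*(104 - 1*(-76)) + 1/((-1341603/(-3659480) + 3435451/(-3890406)) + 9974466)) = 1/(14608*(104 + 76) + 1/((-1341603*(-1/3659480) + 3435451*(-1/3890406)) + 9974466)) = 1/(14608*180 + 1/((1341603/3659480 - 3435451/3890406) + 9974466)) = 1/(2629440 + 1/(-3676291932331/7118431474440 + 9974466)) = 1/(2629440 + 1/(71002549038839716709/7118431474440)) = 1/(2629440 + 7118431474440/71002549038839716709) = 1/(186696942544693823134787400/71002549038839716709) = 71002549038839716709/186696942544693823134787400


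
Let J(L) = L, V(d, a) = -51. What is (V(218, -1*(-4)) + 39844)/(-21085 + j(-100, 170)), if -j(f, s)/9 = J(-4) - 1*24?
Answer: -39793/20833 ≈ -1.9101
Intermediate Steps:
j(f, s) = 252 (j(f, s) = -9*(-4 - 1*24) = -9*(-4 - 24) = -9*(-28) = 252)
(V(218, -1*(-4)) + 39844)/(-21085 + j(-100, 170)) = (-51 + 39844)/(-21085 + 252) = 39793/(-20833) = 39793*(-1/20833) = -39793/20833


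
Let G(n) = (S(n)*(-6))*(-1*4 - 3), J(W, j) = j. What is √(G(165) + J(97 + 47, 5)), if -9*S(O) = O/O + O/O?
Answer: I*√39/3 ≈ 2.0817*I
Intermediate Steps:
S(O) = -2/9 (S(O) = -(O/O + O/O)/9 = -(1 + 1)/9 = -⅑*2 = -2/9)
G(n) = -28/3 (G(n) = (-2/9*(-6))*(-1*4 - 3) = 4*(-4 - 3)/3 = (4/3)*(-7) = -28/3)
√(G(165) + J(97 + 47, 5)) = √(-28/3 + 5) = √(-13/3) = I*√39/3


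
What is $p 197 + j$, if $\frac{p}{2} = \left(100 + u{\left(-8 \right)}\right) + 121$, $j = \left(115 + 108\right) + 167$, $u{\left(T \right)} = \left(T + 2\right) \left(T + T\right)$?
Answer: $125288$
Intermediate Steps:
$u{\left(T \right)} = 2 T \left(2 + T\right)$ ($u{\left(T \right)} = \left(2 + T\right) 2 T = 2 T \left(2 + T\right)$)
$j = 390$ ($j = 223 + 167 = 390$)
$p = 634$ ($p = 2 \left(\left(100 + 2 \left(-8\right) \left(2 - 8\right)\right) + 121\right) = 2 \left(\left(100 + 2 \left(-8\right) \left(-6\right)\right) + 121\right) = 2 \left(\left(100 + 96\right) + 121\right) = 2 \left(196 + 121\right) = 2 \cdot 317 = 634$)
$p 197 + j = 634 \cdot 197 + 390 = 124898 + 390 = 125288$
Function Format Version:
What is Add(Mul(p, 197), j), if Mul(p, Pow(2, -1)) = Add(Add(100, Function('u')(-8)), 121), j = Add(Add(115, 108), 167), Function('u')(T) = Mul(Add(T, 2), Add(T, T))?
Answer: 125288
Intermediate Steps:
Function('u')(T) = Mul(2, T, Add(2, T)) (Function('u')(T) = Mul(Add(2, T), Mul(2, T)) = Mul(2, T, Add(2, T)))
j = 390 (j = Add(223, 167) = 390)
p = 634 (p = Mul(2, Add(Add(100, Mul(2, -8, Add(2, -8))), 121)) = Mul(2, Add(Add(100, Mul(2, -8, -6)), 121)) = Mul(2, Add(Add(100, 96), 121)) = Mul(2, Add(196, 121)) = Mul(2, 317) = 634)
Add(Mul(p, 197), j) = Add(Mul(634, 197), 390) = Add(124898, 390) = 125288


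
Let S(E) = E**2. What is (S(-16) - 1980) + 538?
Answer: -1186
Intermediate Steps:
(S(-16) - 1980) + 538 = ((-16)**2 - 1980) + 538 = (256 - 1980) + 538 = -1724 + 538 = -1186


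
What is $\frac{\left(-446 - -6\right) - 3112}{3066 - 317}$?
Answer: $- \frac{3552}{2749} \approx -1.2921$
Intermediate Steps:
$\frac{\left(-446 - -6\right) - 3112}{3066 - 317} = \frac{\left(-446 + 6\right) - 3112}{2749} = \left(-440 - 3112\right) \frac{1}{2749} = \left(-3552\right) \frac{1}{2749} = - \frac{3552}{2749}$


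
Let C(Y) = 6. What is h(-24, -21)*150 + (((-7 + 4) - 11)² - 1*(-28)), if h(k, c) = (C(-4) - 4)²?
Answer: 824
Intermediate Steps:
h(k, c) = 4 (h(k, c) = (6 - 4)² = 2² = 4)
h(-24, -21)*150 + (((-7 + 4) - 11)² - 1*(-28)) = 4*150 + (((-7 + 4) - 11)² - 1*(-28)) = 600 + ((-3 - 11)² + 28) = 600 + ((-14)² + 28) = 600 + (196 + 28) = 600 + 224 = 824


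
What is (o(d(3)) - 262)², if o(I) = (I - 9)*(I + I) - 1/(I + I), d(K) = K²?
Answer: 22250089/324 ≈ 68673.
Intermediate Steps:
o(I) = -1/(2*I) + 2*I*(-9 + I) (o(I) = (-9 + I)*(2*I) - 1/(2*I) = 2*I*(-9 + I) - 1/(2*I) = -1/(2*I) + 2*I*(-9 + I))
(o(d(3)) - 262)² = ((-1 + 4*(3²)²*(-9 + 3²))/(2*(3²)) - 262)² = ((½)*(-1 + 4*9²*(-9 + 9))/9 - 262)² = ((½)*(⅑)*(-1 + 4*81*0) - 262)² = ((½)*(⅑)*(-1 + 0) - 262)² = ((½)*(⅑)*(-1) - 262)² = (-1/18 - 262)² = (-4717/18)² = 22250089/324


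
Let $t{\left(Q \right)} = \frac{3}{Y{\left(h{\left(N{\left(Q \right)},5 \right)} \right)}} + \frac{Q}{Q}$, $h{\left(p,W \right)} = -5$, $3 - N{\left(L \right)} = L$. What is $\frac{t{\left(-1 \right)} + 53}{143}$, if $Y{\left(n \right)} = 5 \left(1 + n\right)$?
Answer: $\frac{1077}{2860} \approx 0.37657$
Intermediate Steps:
$N{\left(L \right)} = 3 - L$
$Y{\left(n \right)} = 5 + 5 n$
$t{\left(Q \right)} = \frac{17}{20}$ ($t{\left(Q \right)} = \frac{3}{5 + 5 \left(-5\right)} + \frac{Q}{Q} = \frac{3}{5 - 25} + 1 = \frac{3}{-20} + 1 = 3 \left(- \frac{1}{20}\right) + 1 = - \frac{3}{20} + 1 = \frac{17}{20}$)
$\frac{t{\left(-1 \right)} + 53}{143} = \frac{\frac{17}{20} + 53}{143} = \frac{1}{143} \cdot \frac{1077}{20} = \frac{1077}{2860}$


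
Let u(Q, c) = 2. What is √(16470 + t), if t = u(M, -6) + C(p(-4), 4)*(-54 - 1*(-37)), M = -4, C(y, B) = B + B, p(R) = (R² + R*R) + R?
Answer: 4*√1021 ≈ 127.81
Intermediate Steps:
p(R) = R + 2*R² (p(R) = (R² + R²) + R = 2*R² + R = R + 2*R²)
C(y, B) = 2*B
t = -134 (t = 2 + (2*4)*(-54 - 1*(-37)) = 2 + 8*(-54 + 37) = 2 + 8*(-17) = 2 - 136 = -134)
√(16470 + t) = √(16470 - 134) = √16336 = 4*√1021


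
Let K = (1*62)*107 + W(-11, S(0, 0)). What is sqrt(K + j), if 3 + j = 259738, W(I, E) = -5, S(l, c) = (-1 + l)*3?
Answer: 42*sqrt(151) ≈ 516.10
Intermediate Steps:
S(l, c) = -3 + 3*l
j = 259735 (j = -3 + 259738 = 259735)
K = 6629 (K = (1*62)*107 - 5 = 62*107 - 5 = 6634 - 5 = 6629)
sqrt(K + j) = sqrt(6629 + 259735) = sqrt(266364) = 42*sqrt(151)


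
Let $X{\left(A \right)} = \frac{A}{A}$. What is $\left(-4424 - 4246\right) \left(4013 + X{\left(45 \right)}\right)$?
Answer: $-34801380$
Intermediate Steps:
$X{\left(A \right)} = 1$
$\left(-4424 - 4246\right) \left(4013 + X{\left(45 \right)}\right) = \left(-4424 - 4246\right) \left(4013 + 1\right) = \left(-8670\right) 4014 = -34801380$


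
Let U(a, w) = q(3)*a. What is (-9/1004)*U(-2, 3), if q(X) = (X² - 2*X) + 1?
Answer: 18/251 ≈ 0.071713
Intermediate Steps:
q(X) = 1 + X² - 2*X
U(a, w) = 4*a (U(a, w) = (1 + 3² - 2*3)*a = (1 + 9 - 6)*a = 4*a)
(-9/1004)*U(-2, 3) = (-9/1004)*(4*(-2)) = -9*1/1004*(-8) = -9/1004*(-8) = 18/251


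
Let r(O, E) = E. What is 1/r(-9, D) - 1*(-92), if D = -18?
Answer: 1655/18 ≈ 91.944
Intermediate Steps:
1/r(-9, D) - 1*(-92) = 1/(-18) - 1*(-92) = -1/18 + 92 = 1655/18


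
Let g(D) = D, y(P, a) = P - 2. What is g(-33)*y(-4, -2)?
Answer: 198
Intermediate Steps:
y(P, a) = -2 + P
g(-33)*y(-4, -2) = -33*(-2 - 4) = -33*(-6) = 198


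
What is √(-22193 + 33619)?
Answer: √11426 ≈ 106.89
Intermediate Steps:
√(-22193 + 33619) = √11426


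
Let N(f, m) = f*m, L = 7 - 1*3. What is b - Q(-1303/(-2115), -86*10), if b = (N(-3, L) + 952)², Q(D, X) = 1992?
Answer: 881608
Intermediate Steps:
L = 4 (L = 7 - 3 = 4)
b = 883600 (b = (-3*4 + 952)² = (-12 + 952)² = 940² = 883600)
b - Q(-1303/(-2115), -86*10) = 883600 - 1*1992 = 883600 - 1992 = 881608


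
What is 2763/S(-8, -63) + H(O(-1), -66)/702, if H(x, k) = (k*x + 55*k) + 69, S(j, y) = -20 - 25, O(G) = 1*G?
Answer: -77663/1170 ≈ -66.379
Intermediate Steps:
O(G) = G
S(j, y) = -45
H(x, k) = 69 + 55*k + k*x (H(x, k) = (55*k + k*x) + 69 = 69 + 55*k + k*x)
2763/S(-8, -63) + H(O(-1), -66)/702 = 2763/(-45) + (69 + 55*(-66) - 66*(-1))/702 = 2763*(-1/45) + (69 - 3630 + 66)*(1/702) = -307/5 - 3495*1/702 = -307/5 - 1165/234 = -77663/1170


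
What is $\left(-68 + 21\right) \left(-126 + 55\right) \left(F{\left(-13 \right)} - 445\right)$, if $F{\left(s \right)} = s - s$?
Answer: $-1484965$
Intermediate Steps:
$F{\left(s \right)} = 0$
$\left(-68 + 21\right) \left(-126 + 55\right) \left(F{\left(-13 \right)} - 445\right) = \left(-68 + 21\right) \left(-126 + 55\right) \left(0 - 445\right) = \left(-47\right) \left(-71\right) \left(-445\right) = 3337 \left(-445\right) = -1484965$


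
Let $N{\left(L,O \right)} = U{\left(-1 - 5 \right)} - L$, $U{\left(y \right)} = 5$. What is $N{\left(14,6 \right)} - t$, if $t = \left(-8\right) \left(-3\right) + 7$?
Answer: $-40$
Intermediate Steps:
$N{\left(L,O \right)} = 5 - L$
$t = 31$ ($t = 24 + 7 = 31$)
$N{\left(14,6 \right)} - t = \left(5 - 14\right) - 31 = -9 - 31 = -40$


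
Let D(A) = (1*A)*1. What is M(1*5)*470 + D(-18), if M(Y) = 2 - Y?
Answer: -1428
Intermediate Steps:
D(A) = A (D(A) = A*1 = A)
M(1*5)*470 + D(-18) = (2 - 5)*470 - 18 = -3*470 - 18 = -1410 - 18 = -1428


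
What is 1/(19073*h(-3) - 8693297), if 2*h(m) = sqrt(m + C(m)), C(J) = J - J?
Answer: -34773188/302294742258823 - 38146*I*sqrt(3)/302294742258823 ≈ -1.1503e-7 - 2.1856e-10*I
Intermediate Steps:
C(J) = 0
h(m) = sqrt(m)/2 (h(m) = sqrt(m + 0)/2 = sqrt(m)/2)
1/(19073*h(-3) - 8693297) = 1/(19073*(sqrt(-3)/2) - 8693297) = 1/(19073*((I*sqrt(3))/2) - 8693297) = 1/(19073*(I*sqrt(3)/2) - 8693297) = 1/(19073*I*sqrt(3)/2 - 8693297) = 1/(-8693297 + 19073*I*sqrt(3)/2)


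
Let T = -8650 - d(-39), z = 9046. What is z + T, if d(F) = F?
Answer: 435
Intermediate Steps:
T = -8611 (T = -8650 - 1*(-39) = -8650 + 39 = -8611)
z + T = 9046 - 8611 = 435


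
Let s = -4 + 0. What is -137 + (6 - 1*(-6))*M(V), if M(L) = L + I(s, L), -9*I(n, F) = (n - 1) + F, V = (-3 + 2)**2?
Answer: -359/3 ≈ -119.67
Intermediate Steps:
s = -4
V = 1 (V = (-1)**2 = 1)
I(n, F) = 1/9 - F/9 - n/9 (I(n, F) = -((n - 1) + F)/9 = -((-1 + n) + F)/9 = -(-1 + F + n)/9 = 1/9 - F/9 - n/9)
M(L) = 5/9 + 8*L/9 (M(L) = L + (1/9 - L/9 - 1/9*(-4)) = L + (1/9 - L/9 + 4/9) = L + (5/9 - L/9) = 5/9 + 8*L/9)
-137 + (6 - 1*(-6))*M(V) = -137 + (6 - 1*(-6))*(5/9 + (8/9)*1) = -137 + (6 + 6)*(5/9 + 8/9) = -137 + 12*(13/9) = -137 + 52/3 = -359/3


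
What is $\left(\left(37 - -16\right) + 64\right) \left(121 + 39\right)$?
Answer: $18720$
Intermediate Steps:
$\left(\left(37 - -16\right) + 64\right) \left(121 + 39\right) = \left(\left(37 + 16\right) + 64\right) 160 = \left(53 + 64\right) 160 = 117 \cdot 160 = 18720$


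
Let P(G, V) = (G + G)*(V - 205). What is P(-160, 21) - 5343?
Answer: 53537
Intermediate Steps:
P(G, V) = 2*G*(-205 + V) (P(G, V) = (2*G)*(-205 + V) = 2*G*(-205 + V))
P(-160, 21) - 5343 = 2*(-160)*(-205 + 21) - 5343 = 2*(-160)*(-184) - 5343 = 58880 - 5343 = 53537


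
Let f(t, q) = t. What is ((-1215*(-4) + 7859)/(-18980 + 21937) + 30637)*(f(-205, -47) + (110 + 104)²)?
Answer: 4130833099848/2957 ≈ 1.3970e+9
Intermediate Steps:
((-1215*(-4) + 7859)/(-18980 + 21937) + 30637)*(f(-205, -47) + (110 + 104)²) = ((-1215*(-4) + 7859)/(-18980 + 21937) + 30637)*(-205 + (110 + 104)²) = ((4860 + 7859)/2957 + 30637)*(-205 + 214²) = (12719*(1/2957) + 30637)*(-205 + 45796) = (12719/2957 + 30637)*45591 = (90606328/2957)*45591 = 4130833099848/2957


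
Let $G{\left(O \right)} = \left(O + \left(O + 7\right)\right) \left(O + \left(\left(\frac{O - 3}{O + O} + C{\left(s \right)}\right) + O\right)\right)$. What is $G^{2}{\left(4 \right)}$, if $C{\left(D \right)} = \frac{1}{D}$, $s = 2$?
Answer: $\frac{1071225}{64} \approx 16738.0$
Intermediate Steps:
$G{\left(O \right)} = \left(7 + 2 O\right) \left(\frac{1}{2} + 2 O + \frac{-3 + O}{2 O}\right)$ ($G{\left(O \right)} = \left(O + \left(O + 7\right)\right) \left(O + \left(\left(\frac{O - 3}{O + O} + \frac{1}{2}\right) + O\right)\right) = \left(O + \left(7 + O\right)\right) \left(O + \left(\left(\frac{-3 + O}{2 O} + \frac{1}{2}\right) + O\right)\right) = \left(7 + 2 O\right) \left(O + \left(\left(\left(-3 + O\right) \frac{1}{2 O} + \frac{1}{2}\right) + O\right)\right) = \left(7 + 2 O\right) \left(O + \left(\left(\frac{-3 + O}{2 O} + \frac{1}{2}\right) + O\right)\right) = \left(7 + 2 O\right) \left(O + \left(\left(\frac{1}{2} + \frac{-3 + O}{2 O}\right) + O\right)\right) = \left(7 + 2 O\right) \left(O + \left(\frac{1}{2} + O + \frac{-3 + O}{2 O}\right)\right) = \left(7 + 2 O\right) \left(\frac{1}{2} + 2 O + \frac{-3 + O}{2 O}\right)$)
$G^{2}{\left(4 \right)} = \left(4 + 4 \cdot 4^{2} + 16 \cdot 4 - \frac{21}{2 \cdot 4}\right)^{2} = \left(4 + 4 \cdot 16 + 64 - \frac{21}{8}\right)^{2} = \left(4 + 64 + 64 - \frac{21}{8}\right)^{2} = \left(\frac{1035}{8}\right)^{2} = \frac{1071225}{64}$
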